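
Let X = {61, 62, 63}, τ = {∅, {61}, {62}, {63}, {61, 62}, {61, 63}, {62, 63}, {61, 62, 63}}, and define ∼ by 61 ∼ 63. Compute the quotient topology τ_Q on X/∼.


X/∼ = {[61=63], [62]}; |τ_Q| = 4.

Equivalence classes: [61=63], [62].
Quotient map π: X → X/∼ sends 61 ↦ [61=63], 62 ↦ [62], 63 ↦ [61=63].
For each subset V ⊆ X/∼, compute π^{-1}(V) ⊆ X and check whether π^{-1}(V) ∈ τ. V is open in τ_Q iff π^{-1}(V) ∈ τ.
  V = {}: π^{-1}(V) = ∅ ∈ τ ✓.
  V = {[61=63]}: π^{-1}(V) = {61, 63} ∈ τ ✓.
  V = {[62]}: π^{-1}(V) = {62} ∈ τ ✓.
  V = {[61=63], [62]}: π^{-1}(V) = {61, 62, 63} ∈ τ ✓.
Open sets in the quotient: τ_Q = {{}, {[61=63]}, {[62]}, {[61=63], [62]}} (4 elements).


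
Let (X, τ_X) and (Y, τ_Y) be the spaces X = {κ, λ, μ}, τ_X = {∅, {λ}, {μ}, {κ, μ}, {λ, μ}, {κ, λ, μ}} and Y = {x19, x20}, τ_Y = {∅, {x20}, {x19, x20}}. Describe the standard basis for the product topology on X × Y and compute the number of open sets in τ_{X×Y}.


Basis B = {∅ × ∅, {λ} × {x20}, {μ} × {x20}, {κ, μ} × {x20}, {λ} × {x19, x20}, {λ, μ} × {x20}, {μ} × {x19, x20}, {κ, λ, μ} × {x20}, {κ, μ} × {x19, x20}, {λ, μ} × {x19, x20}, {κ, λ, μ} × {x19, x20}}; |τ_{X×Y}| = 18.

Enumerate products U × V with U ∈ τ_X, V ∈ τ_Y (deduplicated):
  ∅ × ∅ = {} (∅)
  {λ} × {x20} = {(λ,x20)}
  {μ} × {x20} = {(μ,x20)}
  {κ, μ} × {x20} = {(κ,x20), (μ,x20)}
  {λ} × {x19, x20} = {(λ,x19), (λ,x20)}
  {λ, μ} × {x20} = {(λ,x20), (μ,x20)}
  {μ} × {x19, x20} = {(μ,x19), (μ,x20)}
  {κ, λ, μ} × {x20} = {(κ,x20), (λ,x20), (μ,x20)}
  {κ, μ} × {x19, x20} = {(κ,x19), (κ,x20), (μ,x19), (μ,x20)}
  {λ, μ} × {x19, x20} = {(λ,x19), (λ,x20), (μ,x19), (μ,x20)}
  {κ, λ, μ} × {x19, x20} = {(κ,x19), (κ,x20), (λ,x19), (λ,x20), (μ,x19), (μ,x20)}
These 11 distinct sets form the basis B.
Close under arbitrary unions to get τ_{X×Y}; counting gives |τ_{X×Y}| = 18.


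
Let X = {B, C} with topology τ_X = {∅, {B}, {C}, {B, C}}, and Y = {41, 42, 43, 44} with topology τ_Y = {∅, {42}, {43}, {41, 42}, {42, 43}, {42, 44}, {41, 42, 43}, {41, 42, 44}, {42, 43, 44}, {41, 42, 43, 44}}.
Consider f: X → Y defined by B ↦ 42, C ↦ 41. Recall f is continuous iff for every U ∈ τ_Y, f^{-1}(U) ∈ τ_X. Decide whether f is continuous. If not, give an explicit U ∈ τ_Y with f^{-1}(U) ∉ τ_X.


f IS continuous.

Compute f^{-1}(U) for each U ∈ τ_Y:
  U = ∅: f^{-1}(U) = ∅ ∈ τ_X ✓.
  U = {42}: f^{-1}(U) = {B} ∈ τ_X ✓.
  U = {43}: f^{-1}(U) = ∅ ∈ τ_X ✓.
  U = {41, 42}: f^{-1}(U) = {B, C} ∈ τ_X ✓.
  U = {42, 43}: f^{-1}(U) = {B} ∈ τ_X ✓.
  U = {42, 44}: f^{-1}(U) = {B} ∈ τ_X ✓.
  U = {41, 42, 43}: f^{-1}(U) = {B, C} ∈ τ_X ✓.
  U = {41, 42, 44}: f^{-1}(U) = {B, C} ∈ τ_X ✓.
  U = {42, 43, 44}: f^{-1}(U) = {B} ∈ τ_X ✓.
  U = {41, 42, 43, 44}: f^{-1}(U) = {B, C} ∈ τ_X ✓.
Every preimage lies in τ_X, so f IS continuous.


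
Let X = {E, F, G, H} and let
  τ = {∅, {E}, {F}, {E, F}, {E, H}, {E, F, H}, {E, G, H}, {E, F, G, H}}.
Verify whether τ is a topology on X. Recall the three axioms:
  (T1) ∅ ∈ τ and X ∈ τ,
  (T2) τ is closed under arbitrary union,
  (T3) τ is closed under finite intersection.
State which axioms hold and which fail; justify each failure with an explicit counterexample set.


τ IS a topology on X.

Axiom (T1): ∅ ∈ τ? Yes; X ∈ τ? Yes.
Axiom (T2/T3): check pairwise unions and intersections of members of τ.
All pairwise intersections and unions checked — each lies in τ. Therefore τ satisfies (T1), (T2), (T3): it IS a topology on X.


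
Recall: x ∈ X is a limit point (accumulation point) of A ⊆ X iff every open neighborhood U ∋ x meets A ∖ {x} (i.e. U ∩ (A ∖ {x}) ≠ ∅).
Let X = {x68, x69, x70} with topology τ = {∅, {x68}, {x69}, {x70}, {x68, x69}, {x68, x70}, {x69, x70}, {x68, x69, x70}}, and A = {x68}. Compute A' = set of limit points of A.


A' = ∅

For each x ∈ X, list the open sets U ∈ τ with x ∈ U, then check whether U ∩ (A ∖ {x}) ≠ ∅ for every such U.
  x = x68: open {x68} ∋ x has {x68} ∩ (A ∖ {x68}) = ∅, so x is NOT a limit point.
  x = x69: open {x69} ∋ x has {x69} ∩ (A ∖ {x69}) = ∅, so x is NOT a limit point.
  x = x70: open {x70} ∋ x has {x70} ∩ (A ∖ {x70}) = ∅, so x is NOT a limit point.
Collecting: A' = ∅.


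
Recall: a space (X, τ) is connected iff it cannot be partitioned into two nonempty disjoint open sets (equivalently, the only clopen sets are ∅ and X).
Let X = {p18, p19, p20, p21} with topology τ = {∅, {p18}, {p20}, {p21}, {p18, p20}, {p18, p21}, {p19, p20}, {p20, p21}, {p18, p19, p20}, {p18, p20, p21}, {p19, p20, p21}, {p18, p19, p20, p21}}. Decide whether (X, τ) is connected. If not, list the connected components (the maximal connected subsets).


(X, τ) is disconnected; components = [{p18}, {p21}, {p19, p20}].

Find clopen sets (U ∈ τ with X ∖ U ∈ τ):
  U = ∅, X ∖ U = {p18, p19, p20, p21} — both open, so U is clopen.
  U = {p18}, X ∖ U = {p19, p20, p21} — both open, so U is clopen.
  U = {p21}, X ∖ U = {p18, p19, p20} — both open, so U is clopen.
  U = {p18, p21}, X ∖ U = {p19, p20} — both open, so U is clopen.
  U = {p19, p20}, X ∖ U = {p18, p21} — both open, so U is clopen.
  U = {p18, p19, p20}, X ∖ U = {p21} — both open, so U is clopen.
  U = {p19, p20, p21}, X ∖ U = {p18} — both open, so U is clopen.
  U = {p18, p19, p20, p21}, X ∖ U = ∅ — both open, so U is clopen.
Nontrivial clopen(s) exist: e.g. {p18, p21}. So (X, τ) is disconnected.
Compute connected components by grouping points that agree on all clopens:
  component: {p18}
  component: {p21}
  component: {p19, p20}


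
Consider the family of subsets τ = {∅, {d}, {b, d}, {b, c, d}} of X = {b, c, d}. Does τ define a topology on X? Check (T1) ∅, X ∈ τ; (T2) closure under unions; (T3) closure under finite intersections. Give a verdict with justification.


τ IS a topology on X.

Axiom (T1): ∅ ∈ τ? Yes; X ∈ τ? Yes.
Axiom (T2/T3): check pairwise unions and intersections of members of τ.
All pairwise intersections and unions checked — each lies in τ. Therefore τ satisfies (T1), (T2), (T3): it IS a topology on X.


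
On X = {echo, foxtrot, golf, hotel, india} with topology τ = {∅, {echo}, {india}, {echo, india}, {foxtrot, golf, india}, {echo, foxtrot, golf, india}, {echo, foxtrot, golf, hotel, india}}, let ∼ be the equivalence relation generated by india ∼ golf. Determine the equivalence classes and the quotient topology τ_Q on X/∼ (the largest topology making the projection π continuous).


X/∼ = {[echo], [foxtrot], [golf=india], [hotel]}; |τ_Q| = 5.

Equivalence classes: [echo], [foxtrot], [golf=india], [hotel].
Quotient map π: X → X/∼ sends echo ↦ [echo], foxtrot ↦ [foxtrot], golf ↦ [golf=india], hotel ↦ [hotel], india ↦ [golf=india].
For each subset V ⊆ X/∼, compute π^{-1}(V) ⊆ X and check whether π^{-1}(V) ∈ τ. V is open in τ_Q iff π^{-1}(V) ∈ τ.
  V = {}: π^{-1}(V) = ∅ ∈ τ ✓.
  V = {[echo]}: π^{-1}(V) = {echo} ∈ τ ✓.
  V = {[foxtrot]}: π^{-1}(V) = {foxtrot} ∉ τ ✗.
  V = {[echo], [foxtrot]}: π^{-1}(V) = {echo, foxtrot} ∉ τ ✗.
  V = {[golf=india]}: π^{-1}(V) = {golf, india} ∉ τ ✗.
  V = {[echo], [golf=india]}: π^{-1}(V) = {echo, golf, india} ∉ τ ✗.
  V = {[foxtrot], [golf=india]}: π^{-1}(V) = {foxtrot, golf, india} ∈ τ ✓.
  V = {[echo], [foxtrot], [golf=india]}: π^{-1}(V) = {echo, foxtrot, golf, india} ∈ τ ✓.
  V = {[hotel]}: π^{-1}(V) = {hotel} ∉ τ ✗.
  V = {[echo], [hotel]}: π^{-1}(V) = {echo, hotel} ∉ τ ✗.
  V = {[foxtrot], [hotel]}: π^{-1}(V) = {foxtrot, hotel} ∉ τ ✗.
  V = {[echo], [foxtrot], [hotel]}: π^{-1}(V) = {echo, foxtrot, hotel} ∉ τ ✗.
  V = {[golf=india], [hotel]}: π^{-1}(V) = {golf, hotel, india} ∉ τ ✗.
  V = {[echo], [golf=india], [hotel]}: π^{-1}(V) = {echo, golf, hotel, india} ∉ τ ✗.
  V = {[foxtrot], [golf=india], [hotel]}: π^{-1}(V) = {foxtrot, golf, hotel, india} ∉ τ ✗.
  V = {[echo], [foxtrot], [golf=india], [hotel]}: π^{-1}(V) = {echo, foxtrot, golf, hotel, india} ∈ τ ✓.
Open sets in the quotient: τ_Q = {{}, {[echo]}, {[foxtrot], [golf=india]}, {[echo], [foxtrot], [golf=india]}, {[echo], [foxtrot], [golf=india], [hotel]}} (5 elements).


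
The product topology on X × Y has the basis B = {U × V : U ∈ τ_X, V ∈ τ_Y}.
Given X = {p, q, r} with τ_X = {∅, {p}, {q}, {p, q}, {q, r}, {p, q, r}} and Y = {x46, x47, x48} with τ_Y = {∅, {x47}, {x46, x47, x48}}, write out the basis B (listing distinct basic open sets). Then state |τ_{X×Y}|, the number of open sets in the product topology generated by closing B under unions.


Basis B = {∅ × ∅, {p} × {x47}, {q} × {x47}, {p, q} × {x47}, {q, r} × {x47}, {p} × {x46, x47, x48}, {p, q, r} × {x47}, {q} × {x46, x47, x48}, {p, q} × {x46, x47, x48}, {q, r} × {x46, x47, x48}, {p, q, r} × {x46, x47, x48}}; |τ_{X×Y}| = 18.

Enumerate products U × V with U ∈ τ_X, V ∈ τ_Y (deduplicated):
  ∅ × ∅ = {} (∅)
  {p} × {x47} = {(p,x47)}
  {q} × {x47} = {(q,x47)}
  {p, q} × {x47} = {(p,x47), (q,x47)}
  {q, r} × {x47} = {(q,x47), (r,x47)}
  {p} × {x46, x47, x48} = {(p,x46), (p,x47), (p,x48)}
  {p, q, r} × {x47} = {(p,x47), (q,x47), (r,x47)}
  {q} × {x46, x47, x48} = {(q,x46), (q,x47), (q,x48)}
  {p, q} × {x46, x47, x48} = {(p,x46), (p,x47), (p,x48), (q,x46), (q,x47), (q,x48)}
  {q, r} × {x46, x47, x48} = {(q,x46), (q,x47), (q,x48), (r,x46), (r,x47), (r,x48)}
  {p, q, r} × {x46, x47, x48} = {(p,x46), (p,x47), (p,x48), (q,x46), (q,x47), (q,x48), (r,x46), (r,x47), (r,x48)}
These 11 distinct sets form the basis B.
Close under arbitrary unions to get τ_{X×Y}; counting gives |τ_{X×Y}| = 18.


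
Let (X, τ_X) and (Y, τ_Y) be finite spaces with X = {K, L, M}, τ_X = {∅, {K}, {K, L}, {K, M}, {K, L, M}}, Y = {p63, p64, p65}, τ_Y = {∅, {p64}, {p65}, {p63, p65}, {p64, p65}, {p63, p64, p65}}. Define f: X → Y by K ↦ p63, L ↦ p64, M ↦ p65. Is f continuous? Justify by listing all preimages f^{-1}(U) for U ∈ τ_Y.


f is NOT continuous.

Compute f^{-1}(U) for each U ∈ τ_Y:
  U = ∅: f^{-1}(U) = ∅ ∈ τ_X ✓.
  U = {p64}: f^{-1}(U) = {L} ∉ τ_X ✗.
  U = {p65}: f^{-1}(U) = {M} ∉ τ_X ✗.
  U = {p63, p65}: f^{-1}(U) = {K, M} ∈ τ_X ✓.
  U = {p64, p65}: f^{-1}(U) = {L, M} ∉ τ_X ✗.
  U = {p63, p64, p65}: f^{-1}(U) = {K, L, M} ∈ τ_X ✓.
Found U = {p64} with f^{-1}(U) = {L} not in τ_X. Therefore f is NOT continuous.


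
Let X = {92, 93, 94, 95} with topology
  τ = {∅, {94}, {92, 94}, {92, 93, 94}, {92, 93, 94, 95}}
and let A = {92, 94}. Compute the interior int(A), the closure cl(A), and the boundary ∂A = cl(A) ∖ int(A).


int(A) = {92, 94}, cl(A) = {92, 93, 94, 95}, ∂A = {93, 95}.

Closed sets in (X, τ) are complements of opens:
  closed(X, τ) = {∅, {95}, {93, 95}, {92, 93, 95}, {92, 93, 94, 95}}.
int(A) = ⋃ {U ∈ τ : U ⊆ A}. Opens contained in A: ∅, {94}, {92, 94}.
Taking the union of these: int(A) = {92, 94}.
cl(A) = ⋂ {C closed : A ⊆ C}. Closed sets containing A: {92, 93, 94, 95}.
Intersecting these: cl(A) = {92, 93, 94, 95}.
∂A = cl(A) ∖ int(A) = {92, 93, 94, 95} ∖ {92, 94} = {93, 95}.


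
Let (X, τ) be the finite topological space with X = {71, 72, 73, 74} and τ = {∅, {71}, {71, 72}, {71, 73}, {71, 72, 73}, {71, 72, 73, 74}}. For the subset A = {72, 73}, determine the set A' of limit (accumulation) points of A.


A' = {74}

For each x ∈ X, list the open sets U ∈ τ with x ∈ U, then check whether U ∩ (A ∖ {x}) ≠ ∅ for every such U.
  x = 71: open {71} ∋ x has {71} ∩ (A ∖ {71}) = ∅, so x is NOT a limit point.
  x = 72: open {71, 72} ∋ x has {71, 72} ∩ (A ∖ {72}) = ∅, so x is NOT a limit point.
  x = 73: open {71, 73} ∋ x has {71, 73} ∩ (A ∖ {73}) = ∅, so x is NOT a limit point.
  x = 74: opens ∋ x are {71, 72, 73, 74}; each meets A ∖ {74}, so x IS a limit point.
Collecting: A' = {74}.


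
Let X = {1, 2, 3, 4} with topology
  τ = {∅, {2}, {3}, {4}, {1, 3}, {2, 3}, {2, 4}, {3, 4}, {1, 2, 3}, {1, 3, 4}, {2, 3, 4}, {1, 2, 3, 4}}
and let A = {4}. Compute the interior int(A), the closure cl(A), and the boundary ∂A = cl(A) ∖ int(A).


int(A) = {4}, cl(A) = {4}, ∂A = ∅.

Closed sets in (X, τ) are complements of opens:
  closed(X, τ) = {∅, {1}, {2}, {4}, {1, 2}, {1, 3}, {1, 4}, {2, 4}, {1, 2, 3}, {1, 2, 4}, {1, 3, 4}, {1, 2, 3, 4}}.
int(A) = ⋃ {U ∈ τ : U ⊆ A}. Opens contained in A: ∅, {4}.
Taking the union of these: int(A) = {4}.
cl(A) = ⋂ {C closed : A ⊆ C}. Closed sets containing A: {4}, {1, 4}, {2, 4}, {1, 2, 4}, {1, 3, 4}, {1, 2, 3, 4}.
Intersecting these: cl(A) = {4}.
∂A = cl(A) ∖ int(A) = {4} ∖ {4} = ∅.


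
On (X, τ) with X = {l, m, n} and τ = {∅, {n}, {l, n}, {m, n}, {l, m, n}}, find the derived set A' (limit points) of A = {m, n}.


A' = {l, m}

For each x ∈ X, list the open sets U ∈ τ with x ∈ U, then check whether U ∩ (A ∖ {x}) ≠ ∅ for every such U.
  x = l: opens ∋ x are {l, n}, {l, m, n}; each meets A ∖ {l}, so x IS a limit point.
  x = m: opens ∋ x are {m, n}, {l, m, n}; each meets A ∖ {m}, so x IS a limit point.
  x = n: open {n} ∋ x has {n} ∩ (A ∖ {n}) = ∅, so x is NOT a limit point.
Collecting: A' = {l, m}.


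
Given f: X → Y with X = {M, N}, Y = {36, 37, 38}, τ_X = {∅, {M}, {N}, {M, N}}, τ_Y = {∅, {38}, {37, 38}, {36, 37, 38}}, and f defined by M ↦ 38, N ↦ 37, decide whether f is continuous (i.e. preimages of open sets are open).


f IS continuous.

Compute f^{-1}(U) for each U ∈ τ_Y:
  U = ∅: f^{-1}(U) = ∅ ∈ τ_X ✓.
  U = {38}: f^{-1}(U) = {M} ∈ τ_X ✓.
  U = {37, 38}: f^{-1}(U) = {M, N} ∈ τ_X ✓.
  U = {36, 37, 38}: f^{-1}(U) = {M, N} ∈ τ_X ✓.
Every preimage lies in τ_X, so f IS continuous.


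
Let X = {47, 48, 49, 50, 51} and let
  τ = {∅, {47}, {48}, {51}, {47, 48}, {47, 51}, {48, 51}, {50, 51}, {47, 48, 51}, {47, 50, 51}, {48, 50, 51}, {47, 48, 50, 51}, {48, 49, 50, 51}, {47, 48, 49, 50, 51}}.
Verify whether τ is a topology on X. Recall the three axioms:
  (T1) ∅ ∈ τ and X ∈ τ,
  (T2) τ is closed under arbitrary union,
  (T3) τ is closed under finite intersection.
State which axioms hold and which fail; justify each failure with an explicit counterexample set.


τ IS a topology on X.

Axiom (T1): ∅ ∈ τ? Yes; X ∈ τ? Yes.
Axiom (T2/T3): check pairwise unions and intersections of members of τ.
All pairwise intersections and unions checked — each lies in τ. Therefore τ satisfies (T1), (T2), (T3): it IS a topology on X.


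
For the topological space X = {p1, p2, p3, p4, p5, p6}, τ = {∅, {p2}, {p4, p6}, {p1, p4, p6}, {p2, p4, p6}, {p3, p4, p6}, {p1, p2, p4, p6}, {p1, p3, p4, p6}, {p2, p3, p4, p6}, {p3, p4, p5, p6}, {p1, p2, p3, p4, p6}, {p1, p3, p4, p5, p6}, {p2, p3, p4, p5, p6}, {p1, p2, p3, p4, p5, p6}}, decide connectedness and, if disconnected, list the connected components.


(X, τ) is disconnected; components = [{p2}, {p1, p3, p4, p5, p6}].

Find clopen sets (U ∈ τ with X ∖ U ∈ τ):
  U = ∅, X ∖ U = {p1, p2, p3, p4, p5, p6} — both open, so U is clopen.
  U = {p2}, X ∖ U = {p1, p3, p4, p5, p6} — both open, so U is clopen.
  U = {p1, p3, p4, p5, p6}, X ∖ U = {p2} — both open, so U is clopen.
  U = {p1, p2, p3, p4, p5, p6}, X ∖ U = ∅ — both open, so U is clopen.
Nontrivial clopen(s) exist: e.g. {p2}. So (X, τ) is disconnected.
Compute connected components by grouping points that agree on all clopens:
  component: {p2}
  component: {p1, p3, p4, p5, p6}


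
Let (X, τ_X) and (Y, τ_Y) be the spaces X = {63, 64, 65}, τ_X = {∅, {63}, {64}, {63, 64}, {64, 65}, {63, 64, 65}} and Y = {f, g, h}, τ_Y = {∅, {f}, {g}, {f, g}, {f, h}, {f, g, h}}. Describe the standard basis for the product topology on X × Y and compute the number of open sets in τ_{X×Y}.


Basis B = {∅ × ∅, {63} × {f}, {63} × {g}, {64} × {f}, {64} × {g}, {63} × {f, g}, {63} × {f, h}, {63, 64} × {f}, {63, 64} × {g}, {64} × {f, g}, {64} × {f, h}, {64, 65} × {f}, {64, 65} × {g}, {63} × {f, g, h}, {63, 64, 65} × {f}, {63, 64, 65} × {g}, {64} × {f, g, h}, {63, 64} × {f, g}, {63, 64} × {f, h}, {64, 65} × {f, g}, {64, 65} × {f, h}, {63, 64} × {f, g, h}, {63, 64, 65} × {f, g}, {63, 64, 65} × {f, h}, {64, 65} × {f, g, h}, {63, 64, 65} × {f, g, h}}; |τ_{X×Y}| = 108.

Enumerate products U × V with U ∈ τ_X, V ∈ τ_Y (deduplicated):
  ∅ × ∅ = {} (∅)
  {63} × {f} = {(63,f)}
  {63} × {g} = {(63,g)}
  {64} × {f} = {(64,f)}
  {64} × {g} = {(64,g)}
  {63} × {f, g} = {(63,f), (63,g)}
  {63} × {f, h} = {(63,f), (63,h)}
  {63, 64} × {f} = {(63,f), (64,f)}
  {63, 64} × {g} = {(63,g), (64,g)}
  {64} × {f, g} = {(64,f), (64,g)}
  {64} × {f, h} = {(64,f), (64,h)}
  {64, 65} × {f} = {(64,f), (65,f)}
  {64, 65} × {g} = {(64,g), (65,g)}
  {63} × {f, g, h} = {(63,f), (63,g), (63,h)}
  {63, 64, 65} × {f} = {(63,f), (64,f), (65,f)}
  {63, 64, 65} × {g} = {(63,g), (64,g), (65,g)}
  {64} × {f, g, h} = {(64,f), (64,g), (64,h)}
  {63, 64} × {f, g} = {(63,f), (63,g), (64,f), (64,g)}
  {63, 64} × {f, h} = {(63,f), (63,h), (64,f), (64,h)}
  {64, 65} × {f, g} = {(64,f), (64,g), (65,f), (65,g)}
  {64, 65} × {f, h} = {(64,f), (64,h), (65,f), (65,h)}
  {63, 64} × {f, g, h} = {(63,f), (63,g), (63,h), (64,f), (64,g), (64,h)}
  {63, 64, 65} × {f, g} = {(63,f), (63,g), (64,f), (64,g), (65,f), (65,g)}
  {63, 64, 65} × {f, h} = {(63,f), (63,h), (64,f), (64,h), (65,f), (65,h)}
  {64, 65} × {f, g, h} = {(64,f), (64,g), (64,h), (65,f), (65,g), (65,h)}
  {63, 64, 65} × {f, g, h} = {(63,f), (63,g), (63,h), (64,f), (64,g), (64,h), (65,f), (65,g), (65,h)}
These 26 distinct sets form the basis B.
Close under arbitrary unions to get τ_{X×Y}; counting gives |τ_{X×Y}| = 108.


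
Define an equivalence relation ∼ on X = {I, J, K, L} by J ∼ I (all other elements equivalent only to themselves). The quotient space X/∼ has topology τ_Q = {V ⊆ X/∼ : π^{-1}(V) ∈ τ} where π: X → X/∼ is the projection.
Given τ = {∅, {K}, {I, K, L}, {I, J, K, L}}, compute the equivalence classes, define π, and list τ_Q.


X/∼ = {[I=J], [K], [L]}; |τ_Q| = 3.

Equivalence classes: [I=J], [K], [L].
Quotient map π: X → X/∼ sends I ↦ [I=J], J ↦ [I=J], K ↦ [K], L ↦ [L].
For each subset V ⊆ X/∼, compute π^{-1}(V) ⊆ X and check whether π^{-1}(V) ∈ τ. V is open in τ_Q iff π^{-1}(V) ∈ τ.
  V = {}: π^{-1}(V) = ∅ ∈ τ ✓.
  V = {[I=J]}: π^{-1}(V) = {I, J} ∉ τ ✗.
  V = {[K]}: π^{-1}(V) = {K} ∈ τ ✓.
  V = {[I=J], [K]}: π^{-1}(V) = {I, J, K} ∉ τ ✗.
  V = {[L]}: π^{-1}(V) = {L} ∉ τ ✗.
  V = {[I=J], [L]}: π^{-1}(V) = {I, J, L} ∉ τ ✗.
  V = {[K], [L]}: π^{-1}(V) = {K, L} ∉ τ ✗.
  V = {[I=J], [K], [L]}: π^{-1}(V) = {I, J, K, L} ∈ τ ✓.
Open sets in the quotient: τ_Q = {{}, {[K]}, {[I=J], [K], [L]}} (3 elements).


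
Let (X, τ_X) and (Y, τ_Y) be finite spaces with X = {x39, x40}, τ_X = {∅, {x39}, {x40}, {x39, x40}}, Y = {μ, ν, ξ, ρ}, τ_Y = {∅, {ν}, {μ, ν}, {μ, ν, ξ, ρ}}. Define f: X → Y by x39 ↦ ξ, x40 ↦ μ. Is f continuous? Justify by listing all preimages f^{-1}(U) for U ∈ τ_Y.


f IS continuous.

Compute f^{-1}(U) for each U ∈ τ_Y:
  U = ∅: f^{-1}(U) = ∅ ∈ τ_X ✓.
  U = {ν}: f^{-1}(U) = ∅ ∈ τ_X ✓.
  U = {μ, ν}: f^{-1}(U) = {x40} ∈ τ_X ✓.
  U = {μ, ν, ξ, ρ}: f^{-1}(U) = {x39, x40} ∈ τ_X ✓.
Every preimage lies in τ_X, so f IS continuous.


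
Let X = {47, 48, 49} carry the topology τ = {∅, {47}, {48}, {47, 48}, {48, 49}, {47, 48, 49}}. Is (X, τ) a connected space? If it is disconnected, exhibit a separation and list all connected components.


(X, τ) is disconnected; components = [{47}, {48, 49}].

Find clopen sets (U ∈ τ with X ∖ U ∈ τ):
  U = ∅, X ∖ U = {47, 48, 49} — both open, so U is clopen.
  U = {47}, X ∖ U = {48, 49} — both open, so U is clopen.
  U = {48, 49}, X ∖ U = {47} — both open, so U is clopen.
  U = {47, 48, 49}, X ∖ U = ∅ — both open, so U is clopen.
Nontrivial clopen(s) exist: e.g. {47}. So (X, τ) is disconnected.
Compute connected components by grouping points that agree on all clopens:
  component: {47}
  component: {48, 49}


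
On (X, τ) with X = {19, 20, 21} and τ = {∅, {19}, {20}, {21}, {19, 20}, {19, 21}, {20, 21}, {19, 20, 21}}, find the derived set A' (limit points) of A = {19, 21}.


A' = ∅

For each x ∈ X, list the open sets U ∈ τ with x ∈ U, then check whether U ∩ (A ∖ {x}) ≠ ∅ for every such U.
  x = 19: open {19} ∋ x has {19} ∩ (A ∖ {19}) = ∅, so x is NOT a limit point.
  x = 20: open {20} ∋ x has {20} ∩ (A ∖ {20}) = ∅, so x is NOT a limit point.
  x = 21: open {21} ∋ x has {21} ∩ (A ∖ {21}) = ∅, so x is NOT a limit point.
Collecting: A' = ∅.


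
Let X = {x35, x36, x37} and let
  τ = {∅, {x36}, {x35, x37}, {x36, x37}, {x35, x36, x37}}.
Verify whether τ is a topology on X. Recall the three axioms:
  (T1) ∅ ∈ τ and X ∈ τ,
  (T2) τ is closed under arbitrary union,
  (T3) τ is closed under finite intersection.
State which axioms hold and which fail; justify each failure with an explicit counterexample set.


τ is NOT a topology on X.

Axiom (T1): ∅ ∈ τ? Yes; X ∈ τ? Yes.
Axiom (T2/T3): check pairwise unions and intersections of members of τ.
Counterexample for (T3): {x35, x37} ∩ {x36, x37} = {x37} ∉ τ. Therefore τ is NOT a topology.


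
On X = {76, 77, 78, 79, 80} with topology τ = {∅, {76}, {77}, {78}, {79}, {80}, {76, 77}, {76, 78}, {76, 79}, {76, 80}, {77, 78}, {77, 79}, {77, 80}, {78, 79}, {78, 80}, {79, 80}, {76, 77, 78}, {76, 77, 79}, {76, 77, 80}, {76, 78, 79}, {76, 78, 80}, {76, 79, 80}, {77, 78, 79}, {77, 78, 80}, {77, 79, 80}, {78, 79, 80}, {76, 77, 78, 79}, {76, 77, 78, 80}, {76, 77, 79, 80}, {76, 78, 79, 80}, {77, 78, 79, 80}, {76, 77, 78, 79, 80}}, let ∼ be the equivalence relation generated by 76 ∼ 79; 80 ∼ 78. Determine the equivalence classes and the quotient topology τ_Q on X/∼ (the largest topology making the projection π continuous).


X/∼ = {[76=79], [77], [78=80]}; |τ_Q| = 8.

Equivalence classes: [76=79], [77], [78=80].
Quotient map π: X → X/∼ sends 76 ↦ [76=79], 77 ↦ [77], 78 ↦ [78=80], 79 ↦ [76=79], 80 ↦ [78=80].
For each subset V ⊆ X/∼, compute π^{-1}(V) ⊆ X and check whether π^{-1}(V) ∈ τ. V is open in τ_Q iff π^{-1}(V) ∈ τ.
  V = {}: π^{-1}(V) = ∅ ∈ τ ✓.
  V = {[76=79]}: π^{-1}(V) = {76, 79} ∈ τ ✓.
  V = {[77]}: π^{-1}(V) = {77} ∈ τ ✓.
  V = {[76=79], [77]}: π^{-1}(V) = {76, 77, 79} ∈ τ ✓.
  V = {[78=80]}: π^{-1}(V) = {78, 80} ∈ τ ✓.
  V = {[76=79], [78=80]}: π^{-1}(V) = {76, 78, 79, 80} ∈ τ ✓.
  V = {[77], [78=80]}: π^{-1}(V) = {77, 78, 80} ∈ τ ✓.
  V = {[76=79], [77], [78=80]}: π^{-1}(V) = {76, 77, 78, 79, 80} ∈ τ ✓.
Open sets in the quotient: τ_Q = {{}, {[76=79]}, {[77]}, {[76=79], [77]}, {[78=80]}, {[76=79], [78=80]}, {[77], [78=80]}, {[76=79], [77], [78=80]}} (8 elements).


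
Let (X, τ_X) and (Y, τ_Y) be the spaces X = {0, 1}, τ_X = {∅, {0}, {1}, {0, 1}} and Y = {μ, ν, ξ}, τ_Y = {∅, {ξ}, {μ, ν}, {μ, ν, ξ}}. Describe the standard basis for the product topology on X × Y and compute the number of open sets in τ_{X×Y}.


Basis B = {∅ × ∅, {0} × {ξ}, {1} × {ξ}, {0} × {μ, ν}, {0, 1} × {ξ}, {1} × {μ, ν}, {0} × {μ, ν, ξ}, {1} × {μ, ν, ξ}, {0, 1} × {μ, ν}, {0, 1} × {μ, ν, ξ}}; |τ_{X×Y}| = 16.

Enumerate products U × V with U ∈ τ_X, V ∈ τ_Y (deduplicated):
  ∅ × ∅ = {} (∅)
  {0} × {ξ} = {(0,ξ)}
  {1} × {ξ} = {(1,ξ)}
  {0} × {μ, ν} = {(0,μ), (0,ν)}
  {0, 1} × {ξ} = {(0,ξ), (1,ξ)}
  {1} × {μ, ν} = {(1,μ), (1,ν)}
  {0} × {μ, ν, ξ} = {(0,μ), (0,ν), (0,ξ)}
  {1} × {μ, ν, ξ} = {(1,μ), (1,ν), (1,ξ)}
  {0, 1} × {μ, ν} = {(0,μ), (0,ν), (1,μ), (1,ν)}
  {0, 1} × {μ, ν, ξ} = {(0,μ), (0,ν), (0,ξ), (1,μ), (1,ν), (1,ξ)}
These 10 distinct sets form the basis B.
Close under arbitrary unions to get τ_{X×Y}; counting gives |τ_{X×Y}| = 16.


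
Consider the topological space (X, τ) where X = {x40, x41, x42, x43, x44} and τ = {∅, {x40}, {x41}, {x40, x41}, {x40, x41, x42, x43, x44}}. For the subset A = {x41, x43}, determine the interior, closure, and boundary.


int(A) = {x41}, cl(A) = {x41, x42, x43, x44}, ∂A = {x42, x43, x44}.

Closed sets in (X, τ) are complements of opens:
  closed(X, τ) = {∅, {x42, x43, x44}, {x40, x42, x43, x44}, {x41, x42, x43, x44}, {x40, x41, x42, x43, x44}}.
int(A) = ⋃ {U ∈ τ : U ⊆ A}. Opens contained in A: ∅, {x41}.
Taking the union of these: int(A) = {x41}.
cl(A) = ⋂ {C closed : A ⊆ C}. Closed sets containing A: {x41, x42, x43, x44}, {x40, x41, x42, x43, x44}.
Intersecting these: cl(A) = {x41, x42, x43, x44}.
∂A = cl(A) ∖ int(A) = {x41, x42, x43, x44} ∖ {x41} = {x42, x43, x44}.


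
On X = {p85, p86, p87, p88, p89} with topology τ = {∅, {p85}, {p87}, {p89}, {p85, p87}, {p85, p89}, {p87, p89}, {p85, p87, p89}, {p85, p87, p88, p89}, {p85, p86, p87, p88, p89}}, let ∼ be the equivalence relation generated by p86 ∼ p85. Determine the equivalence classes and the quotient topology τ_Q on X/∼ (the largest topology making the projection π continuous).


X/∼ = {[p85=p86], [p87], [p88], [p89]}; |τ_Q| = 5.

Equivalence classes: [p85=p86], [p87], [p88], [p89].
Quotient map π: X → X/∼ sends p85 ↦ [p85=p86], p86 ↦ [p85=p86], p87 ↦ [p87], p88 ↦ [p88], p89 ↦ [p89].
For each subset V ⊆ X/∼, compute π^{-1}(V) ⊆ X and check whether π^{-1}(V) ∈ τ. V is open in τ_Q iff π^{-1}(V) ∈ τ.
  V = {}: π^{-1}(V) = ∅ ∈ τ ✓.
  V = {[p85=p86]}: π^{-1}(V) = {p85, p86} ∉ τ ✗.
  V = {[p87]}: π^{-1}(V) = {p87} ∈ τ ✓.
  V = {[p85=p86], [p87]}: π^{-1}(V) = {p85, p86, p87} ∉ τ ✗.
  V = {[p88]}: π^{-1}(V) = {p88} ∉ τ ✗.
  V = {[p85=p86], [p88]}: π^{-1}(V) = {p85, p86, p88} ∉ τ ✗.
  V = {[p87], [p88]}: π^{-1}(V) = {p87, p88} ∉ τ ✗.
  V = {[p85=p86], [p87], [p88]}: π^{-1}(V) = {p85, p86, p87, p88} ∉ τ ✗.
  V = {[p89]}: π^{-1}(V) = {p89} ∈ τ ✓.
  V = {[p85=p86], [p89]}: π^{-1}(V) = {p85, p86, p89} ∉ τ ✗.
  V = {[p87], [p89]}: π^{-1}(V) = {p87, p89} ∈ τ ✓.
  V = {[p85=p86], [p87], [p89]}: π^{-1}(V) = {p85, p86, p87, p89} ∉ τ ✗.
  V = {[p88], [p89]}: π^{-1}(V) = {p88, p89} ∉ τ ✗.
  V = {[p85=p86], [p88], [p89]}: π^{-1}(V) = {p85, p86, p88, p89} ∉ τ ✗.
  V = {[p87], [p88], [p89]}: π^{-1}(V) = {p87, p88, p89} ∉ τ ✗.
  V = {[p85=p86], [p87], [p88], [p89]}: π^{-1}(V) = {p85, p86, p87, p88, p89} ∈ τ ✓.
Open sets in the quotient: τ_Q = {{}, {[p87]}, {[p89]}, {[p87], [p89]}, {[p85=p86], [p87], [p88], [p89]}} (5 elements).


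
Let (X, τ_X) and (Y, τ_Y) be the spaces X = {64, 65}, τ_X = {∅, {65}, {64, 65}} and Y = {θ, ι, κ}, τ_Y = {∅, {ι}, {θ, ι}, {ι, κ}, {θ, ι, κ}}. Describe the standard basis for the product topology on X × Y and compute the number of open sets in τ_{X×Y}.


Basis B = {∅ × ∅, {65} × {ι}, {64, 65} × {ι}, {65} × {θ, ι}, {65} × {ι, κ}, {65} × {θ, ι, κ}, {64, 65} × {θ, ι}, {64, 65} × {ι, κ}, {64, 65} × {θ, ι, κ}}; |τ_{X×Y}| = 14.

Enumerate products U × V with U ∈ τ_X, V ∈ τ_Y (deduplicated):
  ∅ × ∅ = {} (∅)
  {65} × {ι} = {(65,ι)}
  {64, 65} × {ι} = {(64,ι), (65,ι)}
  {65} × {θ, ι} = {(65,θ), (65,ι)}
  {65} × {ι, κ} = {(65,ι), (65,κ)}
  {65} × {θ, ι, κ} = {(65,θ), (65,ι), (65,κ)}
  {64, 65} × {θ, ι} = {(64,θ), (64,ι), (65,θ), (65,ι)}
  {64, 65} × {ι, κ} = {(64,ι), (64,κ), (65,ι), (65,κ)}
  {64, 65} × {θ, ι, κ} = {(64,θ), (64,ι), (64,κ), (65,θ), (65,ι), (65,κ)}
These 9 distinct sets form the basis B.
Close under arbitrary unions to get τ_{X×Y}; counting gives |τ_{X×Y}| = 14.


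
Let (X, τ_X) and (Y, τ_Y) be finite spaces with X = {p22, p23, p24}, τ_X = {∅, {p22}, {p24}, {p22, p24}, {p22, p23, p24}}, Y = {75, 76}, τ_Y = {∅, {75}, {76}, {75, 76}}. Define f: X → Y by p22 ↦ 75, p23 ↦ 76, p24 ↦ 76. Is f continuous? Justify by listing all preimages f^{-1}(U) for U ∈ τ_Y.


f is NOT continuous.

Compute f^{-1}(U) for each U ∈ τ_Y:
  U = ∅: f^{-1}(U) = ∅ ∈ τ_X ✓.
  U = {75}: f^{-1}(U) = {p22} ∈ τ_X ✓.
  U = {76}: f^{-1}(U) = {p23, p24} ∉ τ_X ✗.
  U = {75, 76}: f^{-1}(U) = {p22, p23, p24} ∈ τ_X ✓.
Found U = {76} with f^{-1}(U) = {p23, p24} not in τ_X. Therefore f is NOT continuous.


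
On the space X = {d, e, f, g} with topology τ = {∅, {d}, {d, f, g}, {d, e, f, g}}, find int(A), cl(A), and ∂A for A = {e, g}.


int(A) = ∅, cl(A) = {e, f, g}, ∂A = {e, f, g}.

Closed sets in (X, τ) are complements of opens:
  closed(X, τ) = {∅, {e}, {e, f, g}, {d, e, f, g}}.
int(A) = ⋃ {U ∈ τ : U ⊆ A}. Opens contained in A: ∅.
Taking the union of these: int(A) = ∅.
cl(A) = ⋂ {C closed : A ⊆ C}. Closed sets containing A: {e, f, g}, {d, e, f, g}.
Intersecting these: cl(A) = {e, f, g}.
∂A = cl(A) ∖ int(A) = {e, f, g} ∖ ∅ = {e, f, g}.


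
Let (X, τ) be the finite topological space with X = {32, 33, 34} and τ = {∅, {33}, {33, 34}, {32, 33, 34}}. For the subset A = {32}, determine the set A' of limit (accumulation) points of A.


A' = ∅

For each x ∈ X, list the open sets U ∈ τ with x ∈ U, then check whether U ∩ (A ∖ {x}) ≠ ∅ for every such U.
  x = 32: open {32, 33, 34} ∋ x has {32, 33, 34} ∩ (A ∖ {32}) = ∅, so x is NOT a limit point.
  x = 33: open {33} ∋ x has {33} ∩ (A ∖ {33}) = ∅, so x is NOT a limit point.
  x = 34: open {33, 34} ∋ x has {33, 34} ∩ (A ∖ {34}) = ∅, so x is NOT a limit point.
Collecting: A' = ∅.


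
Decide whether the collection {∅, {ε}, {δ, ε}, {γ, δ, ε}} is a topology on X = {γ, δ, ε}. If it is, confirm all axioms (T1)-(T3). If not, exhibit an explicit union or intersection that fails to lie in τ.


τ IS a topology on X.

Axiom (T1): ∅ ∈ τ? Yes; X ∈ τ? Yes.
Axiom (T2/T3): check pairwise unions and intersections of members of τ.
All pairwise intersections and unions checked — each lies in τ. Therefore τ satisfies (T1), (T2), (T3): it IS a topology on X.


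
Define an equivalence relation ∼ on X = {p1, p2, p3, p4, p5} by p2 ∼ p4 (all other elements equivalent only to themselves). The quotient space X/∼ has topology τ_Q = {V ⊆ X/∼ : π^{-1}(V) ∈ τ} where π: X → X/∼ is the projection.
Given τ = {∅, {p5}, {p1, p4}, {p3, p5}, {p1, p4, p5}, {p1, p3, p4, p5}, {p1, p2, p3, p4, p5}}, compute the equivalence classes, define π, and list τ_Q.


X/∼ = {[p1], [p2=p4], [p3], [p5]}; |τ_Q| = 4.

Equivalence classes: [p1], [p2=p4], [p3], [p5].
Quotient map π: X → X/∼ sends p1 ↦ [p1], p2 ↦ [p2=p4], p3 ↦ [p3], p4 ↦ [p2=p4], p5 ↦ [p5].
For each subset V ⊆ X/∼, compute π^{-1}(V) ⊆ X and check whether π^{-1}(V) ∈ τ. V is open in τ_Q iff π^{-1}(V) ∈ τ.
  V = {}: π^{-1}(V) = ∅ ∈ τ ✓.
  V = {[p1]}: π^{-1}(V) = {p1} ∉ τ ✗.
  V = {[p2=p4]}: π^{-1}(V) = {p2, p4} ∉ τ ✗.
  V = {[p1], [p2=p4]}: π^{-1}(V) = {p1, p2, p4} ∉ τ ✗.
  V = {[p3]}: π^{-1}(V) = {p3} ∉ τ ✗.
  V = {[p1], [p3]}: π^{-1}(V) = {p1, p3} ∉ τ ✗.
  V = {[p2=p4], [p3]}: π^{-1}(V) = {p2, p3, p4} ∉ τ ✗.
  V = {[p1], [p2=p4], [p3]}: π^{-1}(V) = {p1, p2, p3, p4} ∉ τ ✗.
  V = {[p5]}: π^{-1}(V) = {p5} ∈ τ ✓.
  V = {[p1], [p5]}: π^{-1}(V) = {p1, p5} ∉ τ ✗.
  V = {[p2=p4], [p5]}: π^{-1}(V) = {p2, p4, p5} ∉ τ ✗.
  V = {[p1], [p2=p4], [p5]}: π^{-1}(V) = {p1, p2, p4, p5} ∉ τ ✗.
  V = {[p3], [p5]}: π^{-1}(V) = {p3, p5} ∈ τ ✓.
  V = {[p1], [p3], [p5]}: π^{-1}(V) = {p1, p3, p5} ∉ τ ✗.
  V = {[p2=p4], [p3], [p5]}: π^{-1}(V) = {p2, p3, p4, p5} ∉ τ ✗.
  V = {[p1], [p2=p4], [p3], [p5]}: π^{-1}(V) = {p1, p2, p3, p4, p5} ∈ τ ✓.
Open sets in the quotient: τ_Q = {{}, {[p5]}, {[p3], [p5]}, {[p1], [p2=p4], [p3], [p5]}} (4 elements).


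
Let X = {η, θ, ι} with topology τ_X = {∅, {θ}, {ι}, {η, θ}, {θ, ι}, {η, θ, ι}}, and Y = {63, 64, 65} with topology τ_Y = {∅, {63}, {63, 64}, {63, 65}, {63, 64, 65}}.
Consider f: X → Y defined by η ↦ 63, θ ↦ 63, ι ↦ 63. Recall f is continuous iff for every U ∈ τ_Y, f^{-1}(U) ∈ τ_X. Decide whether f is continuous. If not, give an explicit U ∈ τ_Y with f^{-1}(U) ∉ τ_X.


f IS continuous.

Compute f^{-1}(U) for each U ∈ τ_Y:
  U = ∅: f^{-1}(U) = ∅ ∈ τ_X ✓.
  U = {63}: f^{-1}(U) = {η, θ, ι} ∈ τ_X ✓.
  U = {63, 64}: f^{-1}(U) = {η, θ, ι} ∈ τ_X ✓.
  U = {63, 65}: f^{-1}(U) = {η, θ, ι} ∈ τ_X ✓.
  U = {63, 64, 65}: f^{-1}(U) = {η, θ, ι} ∈ τ_X ✓.
Every preimage lies in τ_X, so f IS continuous.


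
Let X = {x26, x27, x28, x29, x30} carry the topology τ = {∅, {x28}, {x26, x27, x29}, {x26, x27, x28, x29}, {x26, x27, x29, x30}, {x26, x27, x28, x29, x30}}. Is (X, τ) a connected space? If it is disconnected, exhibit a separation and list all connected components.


(X, τ) is disconnected; components = [{x28}, {x26, x27, x29, x30}].

Find clopen sets (U ∈ τ with X ∖ U ∈ τ):
  U = ∅, X ∖ U = {x26, x27, x28, x29, x30} — both open, so U is clopen.
  U = {x28}, X ∖ U = {x26, x27, x29, x30} — both open, so U is clopen.
  U = {x26, x27, x29, x30}, X ∖ U = {x28} — both open, so U is clopen.
  U = {x26, x27, x28, x29, x30}, X ∖ U = ∅ — both open, so U is clopen.
Nontrivial clopen(s) exist: e.g. {x28}. So (X, τ) is disconnected.
Compute connected components by grouping points that agree on all clopens:
  component: {x28}
  component: {x26, x27, x29, x30}


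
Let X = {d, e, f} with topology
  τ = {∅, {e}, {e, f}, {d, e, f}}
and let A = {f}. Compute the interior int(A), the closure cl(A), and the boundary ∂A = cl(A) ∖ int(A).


int(A) = ∅, cl(A) = {d, f}, ∂A = {d, f}.

Closed sets in (X, τ) are complements of opens:
  closed(X, τ) = {∅, {d}, {d, f}, {d, e, f}}.
int(A) = ⋃ {U ∈ τ : U ⊆ A}. Opens contained in A: ∅.
Taking the union of these: int(A) = ∅.
cl(A) = ⋂ {C closed : A ⊆ C}. Closed sets containing A: {d, f}, {d, e, f}.
Intersecting these: cl(A) = {d, f}.
∂A = cl(A) ∖ int(A) = {d, f} ∖ ∅ = {d, f}.


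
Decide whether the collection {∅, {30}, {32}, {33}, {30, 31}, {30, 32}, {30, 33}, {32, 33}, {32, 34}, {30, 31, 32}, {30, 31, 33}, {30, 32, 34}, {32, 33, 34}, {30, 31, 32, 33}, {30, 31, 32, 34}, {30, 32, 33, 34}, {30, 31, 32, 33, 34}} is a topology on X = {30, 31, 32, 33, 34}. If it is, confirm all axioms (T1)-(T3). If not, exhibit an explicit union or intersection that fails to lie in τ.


τ is NOT a topology on X.

Axiom (T1): ∅ ∈ τ? Yes; X ∈ τ? Yes.
Axiom (T2/T3): check pairwise unions and intersections of members of τ.
Counterexample for (T2): {30} ∪ {32, 33} = {30, 32, 33} ∉ τ. Therefore τ is NOT a topology.


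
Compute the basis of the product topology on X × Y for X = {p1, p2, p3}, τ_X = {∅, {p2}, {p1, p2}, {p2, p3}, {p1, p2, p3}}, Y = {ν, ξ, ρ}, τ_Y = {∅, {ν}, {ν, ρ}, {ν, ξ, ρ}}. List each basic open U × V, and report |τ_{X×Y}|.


Basis B = {∅ × ∅, {p2} × {ν}, {p1, p2} × {ν}, {p2} × {ν, ρ}, {p2, p3} × {ν}, {p1, p2, p3} × {ν}, {p2} × {ν, ξ, ρ}, {p1, p2} × {ν, ρ}, {p2, p3} × {ν, ρ}, {p1, p2} × {ν, ξ, ρ}, {p1, p2, p3} × {ν, ρ}, {p2, p3} × {ν, ξ, ρ}, {p1, p2, p3} × {ν, ξ, ρ}}; |τ_{X×Y}| = 30.

Enumerate products U × V with U ∈ τ_X, V ∈ τ_Y (deduplicated):
  ∅ × ∅ = {} (∅)
  {p2} × {ν} = {(p2,ν)}
  {p1, p2} × {ν} = {(p1,ν), (p2,ν)}
  {p2} × {ν, ρ} = {(p2,ν), (p2,ρ)}
  {p2, p3} × {ν} = {(p2,ν), (p3,ν)}
  {p1, p2, p3} × {ν} = {(p1,ν), (p2,ν), (p3,ν)}
  {p2} × {ν, ξ, ρ} = {(p2,ν), (p2,ξ), (p2,ρ)}
  {p1, p2} × {ν, ρ} = {(p1,ν), (p1,ρ), (p2,ν), (p2,ρ)}
  {p2, p3} × {ν, ρ} = {(p2,ν), (p2,ρ), (p3,ν), (p3,ρ)}
  {p1, p2} × {ν, ξ, ρ} = {(p1,ν), (p1,ξ), (p1,ρ), (p2,ν), (p2,ξ), (p2,ρ)}
  {p1, p2, p3} × {ν, ρ} = {(p1,ν), (p1,ρ), (p2,ν), (p2,ρ), (p3,ν), (p3,ρ)}
  {p2, p3} × {ν, ξ, ρ} = {(p2,ν), (p2,ξ), (p2,ρ), (p3,ν), (p3,ξ), (p3,ρ)}
  {p1, p2, p3} × {ν, ξ, ρ} = {(p1,ν), (p1,ξ), (p1,ρ), (p2,ν), (p2,ξ), (p2,ρ), (p3,ν), (p3,ξ), (p3,ρ)}
These 13 distinct sets form the basis B.
Close under arbitrary unions to get τ_{X×Y}; counting gives |τ_{X×Y}| = 30.


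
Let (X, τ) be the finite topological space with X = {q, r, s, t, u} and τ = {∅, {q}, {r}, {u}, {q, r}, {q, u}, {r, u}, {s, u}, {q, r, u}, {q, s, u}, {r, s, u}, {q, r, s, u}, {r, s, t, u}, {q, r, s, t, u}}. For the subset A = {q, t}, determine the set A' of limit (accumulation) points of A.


A' = ∅

For each x ∈ X, list the open sets U ∈ τ with x ∈ U, then check whether U ∩ (A ∖ {x}) ≠ ∅ for every such U.
  x = q: open {q} ∋ x has {q} ∩ (A ∖ {q}) = ∅, so x is NOT a limit point.
  x = r: open {r} ∋ x has {r} ∩ (A ∖ {r}) = ∅, so x is NOT a limit point.
  x = s: open {s, u} ∋ x has {s, u} ∩ (A ∖ {s}) = ∅, so x is NOT a limit point.
  x = t: open {r, s, t, u} ∋ x has {r, s, t, u} ∩ (A ∖ {t}) = ∅, so x is NOT a limit point.
  x = u: open {u} ∋ x has {u} ∩ (A ∖ {u}) = ∅, so x is NOT a limit point.
Collecting: A' = ∅.


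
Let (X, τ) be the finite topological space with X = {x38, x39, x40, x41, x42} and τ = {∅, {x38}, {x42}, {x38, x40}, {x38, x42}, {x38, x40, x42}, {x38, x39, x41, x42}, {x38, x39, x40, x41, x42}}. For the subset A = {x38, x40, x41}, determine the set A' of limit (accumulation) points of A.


A' = {x39, x40, x41}

For each x ∈ X, list the open sets U ∈ τ with x ∈ U, then check whether U ∩ (A ∖ {x}) ≠ ∅ for every such U.
  x = x38: open {x38} ∋ x has {x38} ∩ (A ∖ {x38}) = ∅, so x is NOT a limit point.
  x = x39: opens ∋ x are {x38, x39, x41, x42}, {x38, x39, x40, x41, x42}; each meets A ∖ {x39}, so x IS a limit point.
  x = x40: opens ∋ x are {x38, x40}, {x38, x40, x42}, {x38, x39, x40, x41, x42}; each meets A ∖ {x40}, so x IS a limit point.
  x = x41: opens ∋ x are {x38, x39, x41, x42}, {x38, x39, x40, x41, x42}; each meets A ∖ {x41}, so x IS a limit point.
  x = x42: open {x42} ∋ x has {x42} ∩ (A ∖ {x42}) = ∅, so x is NOT a limit point.
Collecting: A' = {x39, x40, x41}.


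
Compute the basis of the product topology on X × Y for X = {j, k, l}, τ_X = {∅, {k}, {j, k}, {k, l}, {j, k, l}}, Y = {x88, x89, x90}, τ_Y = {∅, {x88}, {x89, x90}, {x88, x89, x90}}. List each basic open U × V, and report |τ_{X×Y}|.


Basis B = {∅ × ∅, {k} × {x88}, {j, k} × {x88}, {k, l} × {x88}, {k} × {x89, x90}, {j, k, l} × {x88}, {k} × {x88, x89, x90}, {j, k} × {x89, x90}, {k, l} × {x89, x90}, {j, k} × {x88, x89, x90}, {j, k, l} × {x89, x90}, {k, l} × {x88, x89, x90}, {j, k, l} × {x88, x89, x90}}; |τ_{X×Y}| = 25.

Enumerate products U × V with U ∈ τ_X, V ∈ τ_Y (deduplicated):
  ∅ × ∅ = {} (∅)
  {k} × {x88} = {(k,x88)}
  {j, k} × {x88} = {(j,x88), (k,x88)}
  {k, l} × {x88} = {(k,x88), (l,x88)}
  {k} × {x89, x90} = {(k,x89), (k,x90)}
  {j, k, l} × {x88} = {(j,x88), (k,x88), (l,x88)}
  {k} × {x88, x89, x90} = {(k,x88), (k,x89), (k,x90)}
  {j, k} × {x89, x90} = {(j,x89), (j,x90), (k,x89), (k,x90)}
  {k, l} × {x89, x90} = {(k,x89), (k,x90), (l,x89), (l,x90)}
  {j, k} × {x88, x89, x90} = {(j,x88), (j,x89), (j,x90), (k,x88), (k,x89), (k,x90)}
  {j, k, l} × {x89, x90} = {(j,x89), (j,x90), (k,x89), (k,x90), (l,x89), (l,x90)}
  {k, l} × {x88, x89, x90} = {(k,x88), (k,x89), (k,x90), (l,x88), (l,x89), (l,x90)}
  {j, k, l} × {x88, x89, x90} = {(j,x88), (j,x89), (j,x90), (k,x88), (k,x89), (k,x90), (l,x88), (l,x89), (l,x90)}
These 13 distinct sets form the basis B.
Close under arbitrary unions to get τ_{X×Y}; counting gives |τ_{X×Y}| = 25.


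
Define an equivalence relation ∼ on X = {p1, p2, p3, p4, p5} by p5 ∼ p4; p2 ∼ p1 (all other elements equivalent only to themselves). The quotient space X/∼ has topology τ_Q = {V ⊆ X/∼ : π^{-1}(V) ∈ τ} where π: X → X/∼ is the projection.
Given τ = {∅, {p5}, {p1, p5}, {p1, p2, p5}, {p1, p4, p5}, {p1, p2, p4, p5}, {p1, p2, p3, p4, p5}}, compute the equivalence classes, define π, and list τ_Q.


X/∼ = {[p1=p2], [p3], [p4=p5]}; |τ_Q| = 3.

Equivalence classes: [p1=p2], [p3], [p4=p5].
Quotient map π: X → X/∼ sends p1 ↦ [p1=p2], p2 ↦ [p1=p2], p3 ↦ [p3], p4 ↦ [p4=p5], p5 ↦ [p4=p5].
For each subset V ⊆ X/∼, compute π^{-1}(V) ⊆ X and check whether π^{-1}(V) ∈ τ. V is open in τ_Q iff π^{-1}(V) ∈ τ.
  V = {}: π^{-1}(V) = ∅ ∈ τ ✓.
  V = {[p1=p2]}: π^{-1}(V) = {p1, p2} ∉ τ ✗.
  V = {[p3]}: π^{-1}(V) = {p3} ∉ τ ✗.
  V = {[p1=p2], [p3]}: π^{-1}(V) = {p1, p2, p3} ∉ τ ✗.
  V = {[p4=p5]}: π^{-1}(V) = {p4, p5} ∉ τ ✗.
  V = {[p1=p2], [p4=p5]}: π^{-1}(V) = {p1, p2, p4, p5} ∈ τ ✓.
  V = {[p3], [p4=p5]}: π^{-1}(V) = {p3, p4, p5} ∉ τ ✗.
  V = {[p1=p2], [p3], [p4=p5]}: π^{-1}(V) = {p1, p2, p3, p4, p5} ∈ τ ✓.
Open sets in the quotient: τ_Q = {{}, {[p1=p2], [p4=p5]}, {[p1=p2], [p3], [p4=p5]}} (3 elements).
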